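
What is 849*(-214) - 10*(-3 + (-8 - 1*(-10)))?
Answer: -181676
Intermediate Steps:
849*(-214) - 10*(-3 + (-8 - 1*(-10))) = -181686 - 10*(-3 + (-8 + 10)) = -181686 - 10*(-3 + 2) = -181686 - 10*(-1) = -181686 + 10 = -181676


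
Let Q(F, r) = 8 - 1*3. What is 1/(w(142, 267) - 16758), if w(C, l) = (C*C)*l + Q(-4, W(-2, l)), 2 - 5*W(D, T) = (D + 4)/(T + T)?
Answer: 1/5367035 ≈ 1.8632e-7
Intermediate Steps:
W(D, T) = 2/5 - (4 + D)/(10*T) (W(D, T) = 2/5 - (D + 4)/(5*(T + T)) = 2/5 - (4 + D)/(5*(2*T)) = 2/5 - (4 + D)*1/(2*T)/5 = 2/5 - (4 + D)/(10*T))
Q(F, r) = 5 (Q(F, r) = 8 - 3 = 5)
w(C, l) = 5 + l*C**2 (w(C, l) = (C*C)*l + 5 = C**2*l + 5 = l*C**2 + 5 = 5 + l*C**2)
1/(w(142, 267) - 16758) = 1/((5 + 267*142**2) - 16758) = 1/((5 + 267*20164) - 16758) = 1/((5 + 5383788) - 16758) = 1/(5383793 - 16758) = 1/5367035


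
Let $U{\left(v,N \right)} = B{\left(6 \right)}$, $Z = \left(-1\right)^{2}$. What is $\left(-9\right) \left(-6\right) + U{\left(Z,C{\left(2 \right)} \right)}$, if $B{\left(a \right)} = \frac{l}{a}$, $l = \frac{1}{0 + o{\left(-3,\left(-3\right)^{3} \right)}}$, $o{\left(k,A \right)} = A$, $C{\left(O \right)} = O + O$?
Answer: $\frac{8747}{162} \approx 53.994$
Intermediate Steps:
$C{\left(O \right)} = 2 O$
$l = - \frac{1}{27}$ ($l = \frac{1}{0 + \left(-3\right)^{3}} = \frac{1}{0 - 27} = \frac{1}{-27} = - \frac{1}{27} \approx -0.037037$)
$Z = 1$
$B{\left(a \right)} = - \frac{1}{27 a}$
$U{\left(v,N \right)} = - \frac{1}{162}$ ($U{\left(v,N \right)} = - \frac{1}{27 \cdot 6} = \left(- \frac{1}{27}\right) \frac{1}{6} = - \frac{1}{162}$)
$\left(-9\right) \left(-6\right) + U{\left(Z,C{\left(2 \right)} \right)} = \left(-9\right) \left(-6\right) - \frac{1}{162} = 54 - \frac{1}{162} = \frac{8747}{162}$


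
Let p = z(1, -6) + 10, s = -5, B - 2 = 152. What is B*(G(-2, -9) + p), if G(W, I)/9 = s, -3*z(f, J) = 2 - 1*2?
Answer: -5390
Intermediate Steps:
B = 154 (B = 2 + 152 = 154)
z(f, J) = 0 (z(f, J) = -(2 - 1*2)/3 = -(2 - 2)/3 = -⅓*0 = 0)
G(W, I) = -45 (G(W, I) = 9*(-5) = -45)
p = 10 (p = 0 + 10 = 10)
B*(G(-2, -9) + p) = 154*(-45 + 10) = 154*(-35) = -5390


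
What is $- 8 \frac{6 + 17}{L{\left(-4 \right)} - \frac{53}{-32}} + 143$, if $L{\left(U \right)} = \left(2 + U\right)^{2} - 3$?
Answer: $\frac{6267}{85} \approx 73.729$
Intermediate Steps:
$L{\left(U \right)} = -3 + \left(2 + U\right)^{2}$
$- 8 \frac{6 + 17}{L{\left(-4 \right)} - \frac{53}{-32}} + 143 = - 8 \frac{6 + 17}{\left(-3 + \left(2 - 4\right)^{2}\right) - \frac{53}{-32}} + 143 = - 8 \frac{23}{\left(-3 + \left(-2\right)^{2}\right) - - \frac{53}{32}} + 143 = - 8 \frac{23}{\left(-3 + 4\right) + \frac{53}{32}} + 143 = - 8 \frac{23}{1 + \frac{53}{32}} + 143 = - 8 \frac{23}{\frac{85}{32}} + 143 = - 8 \cdot 23 \cdot \frac{32}{85} + 143 = \left(-8\right) \frac{736}{85} + 143 = - \frac{5888}{85} + 143 = \frac{6267}{85}$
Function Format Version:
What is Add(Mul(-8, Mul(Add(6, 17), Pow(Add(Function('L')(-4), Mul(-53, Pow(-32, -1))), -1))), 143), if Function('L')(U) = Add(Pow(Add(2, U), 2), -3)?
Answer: Rational(6267, 85) ≈ 73.729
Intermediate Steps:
Function('L')(U) = Add(-3, Pow(Add(2, U), 2))
Add(Mul(-8, Mul(Add(6, 17), Pow(Add(Function('L')(-4), Mul(-53, Pow(-32, -1))), -1))), 143) = Add(Mul(-8, Mul(Add(6, 17), Pow(Add(Add(-3, Pow(Add(2, -4), 2)), Mul(-53, Pow(-32, -1))), -1))), 143) = Add(Mul(-8, Mul(23, Pow(Add(Add(-3, Pow(-2, 2)), Mul(-53, Rational(-1, 32))), -1))), 143) = Add(Mul(-8, Mul(23, Pow(Add(Add(-3, 4), Rational(53, 32)), -1))), 143) = Add(Mul(-8, Mul(23, Pow(Add(1, Rational(53, 32)), -1))), 143) = Add(Mul(-8, Mul(23, Pow(Rational(85, 32), -1))), 143) = Add(Mul(-8, Mul(23, Rational(32, 85))), 143) = Add(Mul(-8, Rational(736, 85)), 143) = Add(Rational(-5888, 85), 143) = Rational(6267, 85)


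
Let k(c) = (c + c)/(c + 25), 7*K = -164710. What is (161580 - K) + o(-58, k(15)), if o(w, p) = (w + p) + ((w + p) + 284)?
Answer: 370559/2 ≈ 1.8528e+5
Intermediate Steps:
K = -23530 (K = (1/7)*(-164710) = -23530)
k(c) = 2*c/(25 + c) (k(c) = (2*c)/(25 + c) = 2*c/(25 + c))
o(w, p) = 284 + 2*p + 2*w (o(w, p) = (p + w) + ((p + w) + 284) = (p + w) + (284 + p + w) = 284 + 2*p + 2*w)
(161580 - K) + o(-58, k(15)) = (161580 - 1*(-23530)) + (284 + 2*(2*15/(25 + 15)) + 2*(-58)) = (161580 + 23530) + (284 + 2*(2*15/40) - 116) = 185110 + (284 + 2*(2*15*(1/40)) - 116) = 185110 + (284 + 2*(3/4) - 116) = 185110 + (284 + 3/2 - 116) = 185110 + 339/2 = 370559/2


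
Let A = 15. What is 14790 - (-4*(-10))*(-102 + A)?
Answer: 18270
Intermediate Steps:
14790 - (-4*(-10))*(-102 + A) = 14790 - (-4*(-10))*(-102 + 15) = 14790 - 40*(-87) = 14790 - 1*(-3480) = 14790 + 3480 = 18270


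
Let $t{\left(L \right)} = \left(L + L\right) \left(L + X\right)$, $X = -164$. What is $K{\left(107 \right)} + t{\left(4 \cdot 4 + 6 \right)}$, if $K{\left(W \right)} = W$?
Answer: $-6141$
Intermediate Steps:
$t{\left(L \right)} = 2 L \left(-164 + L\right)$ ($t{\left(L \right)} = \left(L + L\right) \left(L - 164\right) = 2 L \left(-164 + L\right)$)
$K{\left(107 \right)} + t{\left(4 \cdot 4 + 6 \right)} = 107 + 2 \left(4 \cdot 4 + 6\right) \left(-164 + \left(4 \cdot 4 + 6\right)\right) = 107 + 2 \left(16 + 6\right) \left(-164 + \left(16 + 6\right)\right) = 107 + 2 \cdot 22 \left(-164 + 22\right) = 107 + 2 \cdot 22 \left(-142\right) = 107 - 6248 = -6141$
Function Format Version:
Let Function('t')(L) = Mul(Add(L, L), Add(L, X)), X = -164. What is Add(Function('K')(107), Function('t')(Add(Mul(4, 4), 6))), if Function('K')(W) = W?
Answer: -6141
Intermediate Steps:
Function('t')(L) = Mul(2, L, Add(-164, L)) (Function('t')(L) = Mul(Add(L, L), Add(L, -164)) = Mul(Mul(2, L), Add(-164, L)) = Mul(2, L, Add(-164, L)))
Add(Function('K')(107), Function('t')(Add(Mul(4, 4), 6))) = Add(107, Mul(2, Add(Mul(4, 4), 6), Add(-164, Add(Mul(4, 4), 6)))) = Add(107, Mul(2, Add(16, 6), Add(-164, Add(16, 6)))) = Add(107, Mul(2, 22, Add(-164, 22))) = Add(107, Mul(2, 22, -142)) = Add(107, -6248) = -6141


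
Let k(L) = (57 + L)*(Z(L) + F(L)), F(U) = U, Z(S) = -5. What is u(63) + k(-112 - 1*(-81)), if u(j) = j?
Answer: -873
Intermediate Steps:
k(L) = (-5 + L)*(57 + L) (k(L) = (57 + L)*(-5 + L) = (-5 + L)*(57 + L))
u(63) + k(-112 - 1*(-81)) = 63 + (-285 + (-112 - 1*(-81))**2 + 52*(-112 - 1*(-81))) = 63 + (-285 + (-112 + 81)**2 + 52*(-112 + 81)) = 63 + (-285 + (-31)**2 + 52*(-31)) = 63 + (-285 + 961 - 1612) = 63 - 936 = -873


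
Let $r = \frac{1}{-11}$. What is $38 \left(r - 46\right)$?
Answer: $- \frac{19266}{11} \approx -1751.5$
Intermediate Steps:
$r = - \frac{1}{11} \approx -0.090909$
$38 \left(r - 46\right) = 38 \left(- \frac{1}{11} - 46\right) = 38 \left(- \frac{507}{11}\right) = - \frac{19266}{11}$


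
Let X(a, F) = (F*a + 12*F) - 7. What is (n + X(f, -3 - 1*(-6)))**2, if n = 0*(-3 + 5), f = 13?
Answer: 4624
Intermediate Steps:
X(a, F) = -7 + 12*F + F*a (X(a, F) = (12*F + F*a) - 7 = -7 + 12*F + F*a)
n = 0 (n = 0*2 = 0)
(n + X(f, -3 - 1*(-6)))**2 = (0 + (-7 + 12*(-3 - 1*(-6)) + (-3 - 1*(-6))*13))**2 = (0 + (-7 + 12*(-3 + 6) + (-3 + 6)*13))**2 = (0 + (-7 + 12*3 + 3*13))**2 = (0 + (-7 + 36 + 39))**2 = (0 + 68)**2 = 68**2 = 4624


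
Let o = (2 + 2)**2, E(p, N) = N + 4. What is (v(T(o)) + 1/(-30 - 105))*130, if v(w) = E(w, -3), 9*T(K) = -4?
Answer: 3484/27 ≈ 129.04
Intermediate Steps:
E(p, N) = 4 + N
o = 16 (o = 4**2 = 16)
T(K) = -4/9 (T(K) = (1/9)*(-4) = -4/9)
v(w) = 1 (v(w) = 4 - 3 = 1)
(v(T(o)) + 1/(-30 - 105))*130 = (1 + 1/(-30 - 105))*130 = (1 + 1/(-135))*130 = (1 - 1/135)*130 = (134/135)*130 = 3484/27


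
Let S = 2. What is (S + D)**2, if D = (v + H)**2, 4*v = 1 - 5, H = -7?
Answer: 4356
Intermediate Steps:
v = -1 (v = (1 - 5)/4 = (1/4)*(-4) = -1)
D = 64 (D = (-1 - 7)**2 = (-8)**2 = 64)
(S + D)**2 = (2 + 64)**2 = 66**2 = 4356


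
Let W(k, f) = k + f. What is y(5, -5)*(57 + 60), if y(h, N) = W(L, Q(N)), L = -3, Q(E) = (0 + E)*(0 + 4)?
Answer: -2691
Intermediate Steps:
Q(E) = 4*E (Q(E) = E*4 = 4*E)
W(k, f) = f + k
y(h, N) = -3 + 4*N (y(h, N) = 4*N - 3 = -3 + 4*N)
y(5, -5)*(57 + 60) = (-3 + 4*(-5))*(57 + 60) = (-3 - 20)*117 = -23*117 = -2691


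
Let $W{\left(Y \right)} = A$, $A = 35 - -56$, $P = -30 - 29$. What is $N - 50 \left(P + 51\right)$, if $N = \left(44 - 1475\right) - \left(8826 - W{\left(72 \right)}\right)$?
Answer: $-9766$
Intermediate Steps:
$P = -59$
$A = 91$ ($A = 35 + 56 = 91$)
$W{\left(Y \right)} = 91$
$N = -10166$ ($N = \left(44 - 1475\right) - \left(8826 - 91\right) = -1431 - 8735 = -10166$)
$N - 50 \left(P + 51\right) = -10166 - 50 \left(-59 + 51\right) = -10166 - 50 \left(-8\right) = -10166 - -400 = -10166 + 400 = -9766$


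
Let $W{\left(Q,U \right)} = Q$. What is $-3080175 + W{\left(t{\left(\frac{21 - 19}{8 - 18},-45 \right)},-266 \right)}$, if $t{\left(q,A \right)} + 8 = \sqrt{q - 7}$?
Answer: $-3080183 + \frac{6 i \sqrt{5}}{5} \approx -3.0802 \cdot 10^{6} + 2.6833 i$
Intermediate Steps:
$t{\left(q,A \right)} = -8 + \sqrt{-7 + q}$ ($t{\left(q,A \right)} = -8 + \sqrt{q - 7} = -8 + \sqrt{-7 + q}$)
$-3080175 + W{\left(t{\left(\frac{21 - 19}{8 - 18},-45 \right)},-266 \right)} = -3080175 - \left(8 - \sqrt{-7 + \frac{21 - 19}{8 - 18}}\right) = -3080175 - \left(8 - \sqrt{-7 + \frac{2}{-10}}\right) = -3080175 - \left(8 - \sqrt{-7 + 2 \left(- \frac{1}{10}\right)}\right) = -3080175 - \left(8 - \sqrt{-7 - \frac{1}{5}}\right) = -3080175 - \left(8 - \sqrt{- \frac{36}{5}}\right) = -3080175 - \left(8 - \frac{6 i \sqrt{5}}{5}\right) = -3080183 + \frac{6 i \sqrt{5}}{5}$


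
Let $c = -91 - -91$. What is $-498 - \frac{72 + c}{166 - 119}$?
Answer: $- \frac{23478}{47} \approx -499.53$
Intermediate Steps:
$c = 0$ ($c = -91 + 91 = 0$)
$-498 - \frac{72 + c}{166 - 119} = -498 - \frac{72 + 0}{166 - 119} = -498 - \frac{72}{47} = - \frac{23478}{47}$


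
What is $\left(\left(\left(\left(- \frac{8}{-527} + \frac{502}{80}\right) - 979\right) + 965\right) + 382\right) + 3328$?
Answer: $\frac{78044277}{21080} \approx 3702.3$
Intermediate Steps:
$\left(\left(\left(\left(- \frac{8}{-527} + \frac{502}{80}\right) - 979\right) + 965\right) + 382\right) + 3328 = \left(\left(\left(\left(\left(-8\right) \left(- \frac{1}{527}\right) + 502 \cdot \frac{1}{80}\right) - 979\right) + 965\right) + 382\right) + 3328 = \left(\left(\left(\left(\frac{8}{527} + \frac{251}{40}\right) - 979\right) + 965\right) + 382\right) + 3328 = \left(\left(\left(\frac{132597}{21080} - 979\right) + 965\right) + 382\right) + 3328 = \left(\left(- \frac{20504723}{21080} + 965\right) + 382\right) + 3328 = \left(- \frac{162523}{21080} + 382\right) + 3328 = \frac{7890037}{21080} + 3328 = \frac{78044277}{21080}$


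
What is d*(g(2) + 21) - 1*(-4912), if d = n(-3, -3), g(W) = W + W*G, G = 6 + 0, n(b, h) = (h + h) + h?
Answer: 4597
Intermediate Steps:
n(b, h) = 3*h (n(b, h) = 2*h + h = 3*h)
G = 6
g(W) = 7*W (g(W) = W + W*6 = W + 6*W = 7*W)
d = -9 (d = 3*(-3) = -9)
d*(g(2) + 21) - 1*(-4912) = -9*(7*2 + 21) - 1*(-4912) = -9*(14 + 21) + 4912 = -9*35 + 4912 = -315 + 4912 = 4597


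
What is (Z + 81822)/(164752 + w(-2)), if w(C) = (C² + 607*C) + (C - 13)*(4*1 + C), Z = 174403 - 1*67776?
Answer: 188449/163512 ≈ 1.1525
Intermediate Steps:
Z = 106627 (Z = 174403 - 67776 = 106627)
w(C) = C² + 607*C + (-13 + C)*(4 + C) (w(C) = (C² + 607*C) + (-13 + C)*(4 + C) = C² + 607*C + (-13 + C)*(4 + C))
(Z + 81822)/(164752 + w(-2)) = (106627 + 81822)/(164752 + (-52 + 2*(-2)² + 598*(-2))) = 188449/(164752 + (-52 + 2*4 - 1196)) = 188449/(164752 + (-52 + 8 - 1196)) = 188449/(164752 - 1240) = 188449/163512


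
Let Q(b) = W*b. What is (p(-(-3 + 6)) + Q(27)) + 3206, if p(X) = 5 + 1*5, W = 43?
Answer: 4377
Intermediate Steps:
Q(b) = 43*b
p(X) = 10 (p(X) = 5 + 5 = 10)
(p(-(-3 + 6)) + Q(27)) + 3206 = (10 + 43*27) + 3206 = (10 + 1161) + 3206 = 1171 + 3206 = 4377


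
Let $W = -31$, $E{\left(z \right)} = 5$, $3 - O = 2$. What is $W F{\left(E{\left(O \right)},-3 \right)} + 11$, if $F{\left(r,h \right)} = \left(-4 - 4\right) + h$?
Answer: $352$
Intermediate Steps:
$O = 1$ ($O = 3 - 2 = 1$)
$F{\left(r,h \right)} = -8 + h$
$W F{\left(E{\left(O \right)},-3 \right)} + 11 = - 31 \left(-8 - 3\right) + 11 = \left(-31\right) \left(-11\right) + 11 = 341 + 11 = 352$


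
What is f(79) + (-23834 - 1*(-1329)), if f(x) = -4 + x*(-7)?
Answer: -23062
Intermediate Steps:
f(x) = -4 - 7*x
f(79) + (-23834 - 1*(-1329)) = (-4 - 7*79) + (-23834 - 1*(-1329)) = (-4 - 553) + (-23834 + 1329) = -557 - 22505 = -23062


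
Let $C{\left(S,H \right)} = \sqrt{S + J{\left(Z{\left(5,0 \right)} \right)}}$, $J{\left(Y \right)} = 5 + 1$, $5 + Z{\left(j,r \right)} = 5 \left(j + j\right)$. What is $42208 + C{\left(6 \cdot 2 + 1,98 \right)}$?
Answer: $42208 + \sqrt{19} \approx 42212.0$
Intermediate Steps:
$Z{\left(j,r \right)} = -5 + 10 j$ ($Z{\left(j,r \right)} = -5 + 5 \left(j + j\right) = -5 + 5 \cdot 2 j = -5 + 10 j$)
$J{\left(Y \right)} = 6$
$C{\left(S,H \right)} = \sqrt{6 + S}$ ($C{\left(S,H \right)} = \sqrt{S + 6} = \sqrt{6 + S}$)
$42208 + C{\left(6 \cdot 2 + 1,98 \right)} = 42208 + \sqrt{6 + \left(6 \cdot 2 + 1\right)} = 42208 + \sqrt{6 + \left(12 + 1\right)} = 42208 + \sqrt{6 + 13} = 42208 + \sqrt{19}$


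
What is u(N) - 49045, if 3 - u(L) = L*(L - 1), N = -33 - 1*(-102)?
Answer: -53734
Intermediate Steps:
N = 69 (N = -33 + 102 = 69)
u(L) = 3 - L*(-1 + L) (u(L) = 3 - L*(L - 1) = 3 - L*(-1 + L))
u(N) - 49045 = (3 + 69 - 1*69²) - 49045 = (3 + 69 - 1*4761) - 49045 = (3 + 69 - 4761) - 49045 = -4689 - 49045 = -53734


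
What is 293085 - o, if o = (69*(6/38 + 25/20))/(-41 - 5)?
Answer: 44549241/152 ≈ 2.9309e+5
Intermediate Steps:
o = -321/152 (o = (69*(6*(1/38) + 25*(1/20)))/(-46) = (69*(3/19 + 5/4))*(-1/46) = (69*(107/76))*(-1/46) = (7383/76)*(-1/46) = -321/152 ≈ -2.1118)
293085 - o = 293085 - 1*(-321/152) = 293085 + 321/152 = 44549241/152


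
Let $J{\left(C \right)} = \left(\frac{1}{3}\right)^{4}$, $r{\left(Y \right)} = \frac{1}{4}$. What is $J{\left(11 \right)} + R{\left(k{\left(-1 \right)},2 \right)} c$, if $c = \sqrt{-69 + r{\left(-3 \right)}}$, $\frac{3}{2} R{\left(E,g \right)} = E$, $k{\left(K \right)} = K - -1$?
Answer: $\frac{1}{81} \approx 0.012346$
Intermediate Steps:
$r{\left(Y \right)} = \frac{1}{4}$
$k{\left(K \right)} = 1 + K$ ($k{\left(K \right)} = K + 1 = 1 + K$)
$R{\left(E,g \right)} = \frac{2 E}{3}$
$c = \frac{5 i \sqrt{11}}{2}$ ($c = \sqrt{-69 + \frac{1}{4}} = \sqrt{- \frac{275}{4}} = \frac{5 i \sqrt{11}}{2} \approx 8.2916 i$)
$J{\left(C \right)} = \frac{1}{81}$ ($J{\left(C \right)} = \left(\frac{1}{3}\right)^{4} = \frac{1}{81}$)
$J{\left(11 \right)} + R{\left(k{\left(-1 \right)},2 \right)} c = \frac{1}{81} + \frac{2 \left(1 - 1\right)}{3} \frac{5 i \sqrt{11}}{2} = \frac{1}{81} + \frac{2}{3} \cdot 0 \frac{5 i \sqrt{11}}{2} = \frac{1}{81} + 0 \frac{5 i \sqrt{11}}{2} = \frac{1}{81} + 0 = \frac{1}{81}$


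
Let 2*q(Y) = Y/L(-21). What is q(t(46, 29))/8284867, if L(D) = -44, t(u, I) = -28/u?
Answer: 7/8384285404 ≈ 8.3489e-10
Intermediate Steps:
q(Y) = -Y/88 (q(Y) = (Y/(-44))/2 = (Y*(-1/44))/2 = (-Y/44)/2 = -Y/88)
q(t(46, 29))/8284867 = -(-7)/(22*46)/8284867 = -(-7)/(22*46)*(1/8284867) = -1/88*(-14/23)*(1/8284867) = (7/1012)*(1/8284867) = 7/8384285404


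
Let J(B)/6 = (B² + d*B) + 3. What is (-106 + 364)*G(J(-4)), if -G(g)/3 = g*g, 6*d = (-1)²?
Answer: -9365400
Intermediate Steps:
d = ⅙ (d = (⅙)*(-1)² = (⅙)*1 = ⅙ ≈ 0.16667)
J(B) = 18 + B + 6*B² (J(B) = 6*((B² + B/6) + 3) = 6*(3 + B² + B/6) = 18 + B + 6*B²)
G(g) = -3*g² (G(g) = -3*g*g = -3*g²)
(-106 + 364)*G(J(-4)) = (-106 + 364)*(-3*(18 - 4 + 6*(-4)²)²) = 258*(-3*(18 - 4 + 6*16)²) = 258*(-3*(18 - 4 + 96)²) = 258*(-3*110²) = 258*(-3*12100) = 258*(-36300) = -9365400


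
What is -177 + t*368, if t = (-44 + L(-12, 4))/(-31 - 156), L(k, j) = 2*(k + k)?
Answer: 757/187 ≈ 4.0481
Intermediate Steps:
L(k, j) = 4*k (L(k, j) = 2*(2*k) = 4*k)
t = 92/187 (t = (-44 + 4*(-12))/(-31 - 156) = (-44 - 48)/(-187) = -92*(-1/187) = 92/187 ≈ 0.49198)
-177 + t*368 = -177 + (92/187)*368 = -177 + 33856/187 = 757/187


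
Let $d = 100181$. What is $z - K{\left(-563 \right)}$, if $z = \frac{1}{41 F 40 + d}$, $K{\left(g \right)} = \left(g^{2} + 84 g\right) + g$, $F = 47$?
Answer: $- \frac{47703416753}{177261} \approx -2.6911 \cdot 10^{5}$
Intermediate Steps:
$K{\left(g \right)} = g^{2} + 85 g$
$z = \frac{1}{177261}$ ($z = \frac{1}{41 \cdot 47 \cdot 40 + 100181} = \frac{1}{1927 \cdot 40 + 100181} = \frac{1}{77080 + 100181} = \frac{1}{177261} \approx 5.6414 \cdot 10^{-6}$)
$z - K{\left(-563 \right)} = \frac{1}{177261} - - 563 \left(85 - 563\right) = \frac{1}{177261} - \left(-563\right) \left(-478\right) = \frac{1}{177261} - 269114 = - \frac{47703416753}{177261}$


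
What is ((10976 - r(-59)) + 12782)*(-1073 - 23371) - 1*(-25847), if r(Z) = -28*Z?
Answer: -540333217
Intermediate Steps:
((10976 - r(-59)) + 12782)*(-1073 - 23371) - 1*(-25847) = ((10976 - (-28)*(-59)) + 12782)*(-1073 - 23371) - 1*(-25847) = ((10976 - 1*1652) + 12782)*(-24444) + 25847 = ((10976 - 1652) + 12782)*(-24444) + 25847 = (9324 + 12782)*(-24444) + 25847 = 22106*(-24444) + 25847 = -540359064 + 25847 = -540333217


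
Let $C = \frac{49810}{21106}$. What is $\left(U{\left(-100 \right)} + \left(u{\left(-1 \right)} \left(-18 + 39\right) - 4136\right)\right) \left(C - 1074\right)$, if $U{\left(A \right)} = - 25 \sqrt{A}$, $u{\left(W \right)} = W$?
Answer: $\frac{47011583669}{10553} + \frac{2827254250 i}{10553} \approx 4.4548 \cdot 10^{6} + 2.6791 \cdot 10^{5} i$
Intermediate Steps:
$C = \frac{24905}{10553}$ ($C = 49810 \cdot \frac{1}{21106} = \frac{24905}{10553} \approx 2.36$)
$\left(U{\left(-100 \right)} + \left(u{\left(-1 \right)} \left(-18 + 39\right) - 4136\right)\right) \left(C - 1074\right) = \left(- 25 \sqrt{-100} - 4157\right) \left(\frac{24905}{10553} - 1074\right) = \left(- 25 \cdot 10 i - 4157\right) \left(- \frac{11309017}{10553}\right) = \left(- 250 i - 4157\right) \left(- \frac{11309017}{10553}\right) = \left(-4157 - 250 i\right) \left(- \frac{11309017}{10553}\right) = \frac{47011583669}{10553} + \frac{2827254250 i}{10553}$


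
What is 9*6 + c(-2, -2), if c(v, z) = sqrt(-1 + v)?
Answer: 54 + I*sqrt(3) ≈ 54.0 + 1.732*I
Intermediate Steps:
9*6 + c(-2, -2) = 9*6 + sqrt(-1 - 2) = 54 + sqrt(-3) = 54 + I*sqrt(3)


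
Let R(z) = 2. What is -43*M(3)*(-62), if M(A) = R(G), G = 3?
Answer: 5332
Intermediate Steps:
M(A) = 2
-43*M(3)*(-62) = -43*2*(-62) = -86*(-62) = 5332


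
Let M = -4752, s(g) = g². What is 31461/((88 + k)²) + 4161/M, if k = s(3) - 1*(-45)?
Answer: 5466689/7984944 ≈ 0.68462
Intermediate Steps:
k = 54 (k = 3² - 1*(-45) = 9 + 45 = 54)
31461/((88 + k)²) + 4161/M = 31461/((88 + 54)²) + 4161/(-4752) = 31461/(142²) + 4161*(-1/4752) = 31461/20164 - 1387/1584 = 5466689/7984944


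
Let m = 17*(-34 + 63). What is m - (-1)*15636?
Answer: 16129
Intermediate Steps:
m = 493 (m = 17*29 = 493)
m - (-1)*15636 = 493 - (-1)*15636 = 493 - 1*(-15636) = 493 + 15636 = 16129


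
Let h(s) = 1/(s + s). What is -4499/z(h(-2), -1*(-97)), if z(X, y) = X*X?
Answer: -71984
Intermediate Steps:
h(s) = 1/(2*s)
z(X, y) = X²
-4499/z(h(-2), -1*(-97)) = -4499/(((½)/(-2))²) = -4499/(((½)*(-½))²) = -4499/((-¼)²) = -4499/1/16 = -4499*16 = -71984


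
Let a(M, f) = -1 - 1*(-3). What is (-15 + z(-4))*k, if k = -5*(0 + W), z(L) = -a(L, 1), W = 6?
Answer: 510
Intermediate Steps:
a(M, f) = 2 (a(M, f) = -1 + 3 = 2)
z(L) = -2 (z(L) = -1*2 = -2)
k = -30 (k = -5*(0 + 6) = -5*6 = -30)
(-15 + z(-4))*k = (-15 - 2)*(-30) = -17*(-30) = 510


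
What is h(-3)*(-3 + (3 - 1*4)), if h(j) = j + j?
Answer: 24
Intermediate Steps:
h(j) = 2*j
h(-3)*(-3 + (3 - 1*4)) = (2*(-3))*(-3 + (3 - 1*4)) = -6*(-3 + (3 - 4)) = -6*(-3 - 1) = -6*(-4) = 24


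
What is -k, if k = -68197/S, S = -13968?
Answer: -68197/13968 ≈ -4.8824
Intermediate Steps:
k = 68197/13968 (k = -68197/(-13968) = -68197*(-1/13968) = 68197/13968 ≈ 4.8824)
-k = -1*68197/13968 = -68197/13968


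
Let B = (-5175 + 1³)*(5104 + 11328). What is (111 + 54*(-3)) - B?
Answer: 85019117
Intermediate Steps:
B = -85019168 (B = (-5175 + 1)*16432 = -5174*16432 = -85019168)
(111 + 54*(-3)) - B = (111 + 54*(-3)) - 1*(-85019168) = (111 - 162) + 85019168 = -51 + 85019168 = 85019117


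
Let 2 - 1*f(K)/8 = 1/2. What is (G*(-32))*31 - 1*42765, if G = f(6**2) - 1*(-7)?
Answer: -61613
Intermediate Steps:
f(K) = 12 (f(K) = 16 - 8/2 = 16 - 8*1/2 = 16 - 4 = 12)
G = 19 (G = 12 - 1*(-7) = 12 + 7 = 19)
(G*(-32))*31 - 1*42765 = (19*(-32))*31 - 1*42765 = -608*31 - 42765 = -18848 - 42765 = -61613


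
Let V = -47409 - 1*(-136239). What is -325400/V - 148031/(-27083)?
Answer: 61954079/34368327 ≈ 1.8027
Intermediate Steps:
V = 88830 (V = -47409 + 136239 = 88830)
-325400/V - 148031/(-27083) = -325400/88830 - 148031/(-27083) = -325400*1/88830 - 148031*(-1/27083) = -32540/8883 + 148031/27083 = 61954079/34368327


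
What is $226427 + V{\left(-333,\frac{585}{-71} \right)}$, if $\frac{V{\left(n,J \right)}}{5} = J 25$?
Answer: $\frac{16003192}{71} \approx 2.254 \cdot 10^{5}$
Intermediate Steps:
$V{\left(n,J \right)} = 125 J$ ($V{\left(n,J \right)} = 5 J 25 = 5 \cdot 25 J = 125 J$)
$226427 + V{\left(-333,\frac{585}{-71} \right)} = 226427 + 125 \frac{585}{-71} = 226427 + 125 \cdot 585 \left(- \frac{1}{71}\right) = 226427 + 125 \left(- \frac{585}{71}\right) = 226427 - \frac{73125}{71} = \frac{16003192}{71}$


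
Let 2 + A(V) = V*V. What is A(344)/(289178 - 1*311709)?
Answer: -118334/22531 ≈ -5.2521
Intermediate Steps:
A(V) = -2 + V**2 (A(V) = -2 + V*V = -2 + V**2)
A(344)/(289178 - 1*311709) = (-2 + 344**2)/(289178 - 1*311709) = (-2 + 118336)/(289178 - 311709) = 118334/(-22531) = 118334*(-1/22531) = -118334/22531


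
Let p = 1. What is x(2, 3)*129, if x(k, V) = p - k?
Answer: -129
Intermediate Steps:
x(k, V) = 1 - k
x(2, 3)*129 = (1 - 1*2)*129 = (1 - 2)*129 = -1*129 = -129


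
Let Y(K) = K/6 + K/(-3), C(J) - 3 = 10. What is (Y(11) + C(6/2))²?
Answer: 4489/36 ≈ 124.69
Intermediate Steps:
C(J) = 13 (C(J) = 3 + 10 = 13)
Y(K) = -K/6 (Y(K) = K*(⅙) + K*(-⅓) = K/6 - K/3 = -K/6)
(Y(11) + C(6/2))² = (-⅙*11 + 13)² = (-11/6 + 13)² = (67/6)² = 4489/36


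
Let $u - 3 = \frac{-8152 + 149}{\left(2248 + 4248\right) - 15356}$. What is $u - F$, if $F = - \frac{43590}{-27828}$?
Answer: $\frac{48014027}{20546340} \approx 2.3369$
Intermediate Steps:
$F = \frac{7265}{4638}$ ($F = \left(-43590\right) \left(- \frac{1}{27828}\right) = \frac{7265}{4638} \approx 1.5664$)
$u = \frac{34583}{8860}$ ($u = 3 + \frac{-8152 + 149}{\left(2248 + 4248\right) - 15356} = 3 - \frac{8003}{6496 - 15356} = 3 - \frac{8003}{-8860} = 3 - - \frac{8003}{8860} = 3 + \frac{8003}{8860} = \frac{34583}{8860} \approx 3.9033$)
$u - F = \frac{34583}{8860} - \frac{7265}{4638} = \frac{48014027}{20546340}$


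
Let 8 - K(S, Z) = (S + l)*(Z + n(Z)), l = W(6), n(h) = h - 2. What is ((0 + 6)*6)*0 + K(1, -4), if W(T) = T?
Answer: 78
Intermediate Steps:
n(h) = -2 + h
l = 6
K(S, Z) = 8 - (-2 + 2*Z)*(6 + S) (K(S, Z) = 8 - (S + 6)*(Z + (-2 + Z)) = 8 - (6 + S)*(-2 + 2*Z) = 8 - (-2 + 2*Z)*(6 + S))
((0 + 6)*6)*0 + K(1, -4) = ((0 + 6)*6)*0 + (20 - 12*(-4) + 2*1 - 2*1*(-4)) = (6*6)*0 + (20 + 48 + 2 + 8) = 36*0 + 78 = 0 + 78 = 78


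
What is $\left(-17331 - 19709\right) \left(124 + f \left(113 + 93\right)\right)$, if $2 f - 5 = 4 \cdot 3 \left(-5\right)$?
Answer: $205238640$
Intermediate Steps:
$f = - \frac{55}{2}$ ($f = \frac{5}{2} + \frac{4 \cdot 3 \left(-5\right)}{2} = \frac{5}{2} + \frac{12 \left(-5\right)}{2} = \frac{5}{2} + \frac{1}{2} \left(-60\right) = \frac{5}{2} - 30 = - \frac{55}{2} \approx -27.5$)
$\left(-17331 - 19709\right) \left(124 + f \left(113 + 93\right)\right) = \left(-17331 - 19709\right) \left(124 - \frac{55 \left(113 + 93\right)}{2}\right) = - 37040 \left(124 - 5665\right) = \left(-37040\right) \left(-5541\right) = 205238640$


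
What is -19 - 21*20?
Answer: -439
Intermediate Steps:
-19 - 21*20 = -19 - 420 = -439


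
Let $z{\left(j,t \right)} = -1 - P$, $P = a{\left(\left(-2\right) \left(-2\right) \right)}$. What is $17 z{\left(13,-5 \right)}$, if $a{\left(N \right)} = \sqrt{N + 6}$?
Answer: $-17 - 17 \sqrt{10} \approx -70.759$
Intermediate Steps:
$a{\left(N \right)} = \sqrt{6 + N}$
$P = \sqrt{10}$ ($P = \sqrt{6 - -4} = \sqrt{6 + 4} = \sqrt{10} \approx 3.1623$)
$z{\left(j,t \right)} = -1 - \sqrt{10}$
$17 z{\left(13,-5 \right)} = 17 \left(-1 - \sqrt{10}\right) = -17 - 17 \sqrt{10}$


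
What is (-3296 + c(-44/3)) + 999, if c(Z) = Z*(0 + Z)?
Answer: -18737/9 ≈ -2081.9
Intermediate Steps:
c(Z) = Z² (c(Z) = Z*Z = Z²)
(-3296 + c(-44/3)) + 999 = (-3296 + (-44/3)²) + 999 = (-3296 + 1936/9) + 999 = -27728/9 + 999 = -18737/9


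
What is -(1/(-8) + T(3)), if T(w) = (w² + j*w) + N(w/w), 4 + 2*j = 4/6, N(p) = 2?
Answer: -47/8 ≈ -5.8750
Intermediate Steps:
j = -5/3 (j = -2 + (4/6)/2 = -2 + (4*(⅙))/2 = -2 + (½)*(⅔) = -2 + ⅓ = -5/3 ≈ -1.6667)
T(w) = 2 + w² - 5*w/3 (T(w) = (w² - 5*w/3) + 2 = 2 + w² - 5*w/3)
-(1/(-8) + T(3)) = -(1/(-8) + (2 + 3² - 5/3*3)) = -(-⅛ + (2 + 9 - 5)) = -(-⅛ + 6) = -1*47/8 = -47/8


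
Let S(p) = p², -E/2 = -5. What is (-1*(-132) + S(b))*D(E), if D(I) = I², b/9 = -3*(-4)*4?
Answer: 18675600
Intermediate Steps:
E = 10 (E = -2*(-5) = 10)
b = 432 (b = 9*(-3*(-4)*4) = 9*(12*4) = 9*48 = 432)
(-1*(-132) + S(b))*D(E) = (-1*(-132) + 432²)*10² = (132 + 186624)*100 = 186756*100 = 18675600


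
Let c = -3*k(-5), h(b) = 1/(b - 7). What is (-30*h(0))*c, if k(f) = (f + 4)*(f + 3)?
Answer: -180/7 ≈ -25.714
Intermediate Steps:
h(b) = 1/(-7 + b)
k(f) = (3 + f)*(4 + f) (k(f) = (4 + f)*(3 + f) = (3 + f)*(4 + f))
c = -6 (c = -3*(12 + (-5)² + 7*(-5)) = -3*(12 + 25 - 35) = -3*2 = -6)
(-30*h(0))*c = -30/(-7 + 0)*(-6) = -30/(-7)*(-6) = -30*(-⅐)*(-6) = (30/7)*(-6) = -180/7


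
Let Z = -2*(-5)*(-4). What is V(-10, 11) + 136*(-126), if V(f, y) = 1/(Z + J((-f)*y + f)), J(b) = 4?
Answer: -616897/36 ≈ -17136.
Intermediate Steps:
Z = -40 (Z = 10*(-4) = -40)
V(f, y) = -1/36 (V(f, y) = 1/(-40 + 4) = 1/(-36) = -1/36)
V(-10, 11) + 136*(-126) = -1/36 + 136*(-126) = -1/36 - 17136 = -616897/36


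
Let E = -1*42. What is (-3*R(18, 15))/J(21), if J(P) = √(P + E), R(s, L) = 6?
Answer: 6*I*√21/7 ≈ 3.9279*I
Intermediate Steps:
E = -42
J(P) = √(-42 + P) (J(P) = √(P - 42) = √(-42 + P))
(-3*R(18, 15))/J(21) = (-3*6)/(√(-42 + 21)) = -18*(-I*√21/21) = -(-6)*I*√21/7 = 6*I*√21/7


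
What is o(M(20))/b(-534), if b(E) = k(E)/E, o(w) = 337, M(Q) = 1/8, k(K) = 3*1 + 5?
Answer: -89979/4 ≈ -22495.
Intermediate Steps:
k(K) = 8 (k(K) = 3 + 5 = 8)
M(Q) = ⅛
b(E) = 8/E
o(M(20))/b(-534) = 337/((8/(-534))) = 337/((8*(-1/534))) = 337/(-4/267) = 337*(-267/4) = -89979/4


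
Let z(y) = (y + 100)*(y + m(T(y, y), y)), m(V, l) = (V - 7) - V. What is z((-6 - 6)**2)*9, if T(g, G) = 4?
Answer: 300852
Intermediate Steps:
m(V, l) = -7 (m(V, l) = (-7 + V) - V = -7)
z(y) = (-7 + y)*(100 + y) (z(y) = (y + 100)*(y - 7) = (100 + y)*(-7 + y) = (-7 + y)*(100 + y))
z((-6 - 6)**2)*9 = (-700 + ((-6 - 6)**2)**2 + 93*(-6 - 6)**2)*9 = (-700 + ((-12)**2)**2 + 93*(-12)**2)*9 = (-700 + 144**2 + 93*144)*9 = (-700 + 20736 + 13392)*9 = 33428*9 = 300852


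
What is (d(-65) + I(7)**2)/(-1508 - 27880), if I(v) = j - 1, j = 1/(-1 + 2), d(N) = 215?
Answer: -215/29388 ≈ -0.0073159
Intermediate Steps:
j = 1 (j = 1/1 = 1)
I(v) = 0 (I(v) = 1 - 1 = 0)
(d(-65) + I(7)**2)/(-1508 - 27880) = (215 + 0**2)/(-1508 - 27880) = (215 + 0)/(-29388) = 215*(-1/29388) = -215/29388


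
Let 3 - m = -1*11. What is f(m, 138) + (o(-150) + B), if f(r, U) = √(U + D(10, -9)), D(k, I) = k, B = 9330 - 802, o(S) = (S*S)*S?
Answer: -3366472 + 2*√37 ≈ -3.3665e+6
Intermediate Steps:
o(S) = S³ (o(S) = S²*S = S³)
B = 8528
m = 14 (m = 3 - (-1)*11 = 3 - 1*(-11) = 3 + 11 = 14)
f(r, U) = √(10 + U) (f(r, U) = √(U + 10) = √(10 + U))
f(m, 138) + (o(-150) + B) = √(10 + 138) + ((-150)³ + 8528) = √148 + (-3375000 + 8528) = 2*√37 - 3366472 = -3366472 + 2*√37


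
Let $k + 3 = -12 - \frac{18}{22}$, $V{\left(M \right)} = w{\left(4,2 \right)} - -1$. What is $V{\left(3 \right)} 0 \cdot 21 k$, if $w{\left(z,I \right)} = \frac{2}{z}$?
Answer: $0$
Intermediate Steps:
$V{\left(M \right)} = \frac{3}{2}$ ($V{\left(M \right)} = \frac{2}{4} - -1 = 2 \cdot \frac{1}{4} + 1 = \frac{1}{2} + 1 = \frac{3}{2}$)
$k = - \frac{174}{11}$ ($k = -3 - \left(12 + \frac{18}{22}\right) = -3 - \frac{141}{11} = - \frac{174}{11} \approx -15.818$)
$V{\left(3 \right)} 0 \cdot 21 k = \frac{3}{2} \cdot 0 \cdot 21 \left(- \frac{174}{11}\right) = 0 \cdot 21 \left(- \frac{174}{11}\right) = 0 \left(- \frac{174}{11}\right) = 0$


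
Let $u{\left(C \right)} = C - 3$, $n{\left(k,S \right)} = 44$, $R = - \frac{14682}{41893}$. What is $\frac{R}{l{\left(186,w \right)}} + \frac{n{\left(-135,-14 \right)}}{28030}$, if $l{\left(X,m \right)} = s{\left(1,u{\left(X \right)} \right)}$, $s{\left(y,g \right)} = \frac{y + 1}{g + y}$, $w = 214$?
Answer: $- \frac{18929755514}{587130395} \approx -32.241$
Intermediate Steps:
$R = - \frac{14682}{41893}$ ($R = \left(-14682\right) \frac{1}{41893} = - \frac{14682}{41893} \approx -0.35046$)
$u{\left(C \right)} = -3 + C$
$s{\left(y,g \right)} = \frac{1 + y}{g + y}$
$l{\left(X,m \right)} = \frac{2}{-2 + X}$ ($l{\left(X,m \right)} = \frac{1 + 1}{\left(-3 + X\right) + 1} = \frac{1}{-2 + X} 2 = \frac{2}{-2 + X}$)
$\frac{R}{l{\left(186,w \right)}} + \frac{n{\left(-135,-14 \right)}}{28030} = - \frac{14682}{41893 \frac{2}{-2 + 186}} + \frac{44}{28030} = - \frac{14682}{41893 \cdot \frac{2}{184}} + 44 \cdot \frac{1}{28030} = - \frac{14682}{41893 \cdot 2 \cdot \frac{1}{184}} + \frac{22}{14015} = - \frac{14682 \frac{1}{\frac{1}{92}}}{41893} + \frac{22}{14015} = \left(- \frac{14682}{41893}\right) 92 + \frac{22}{14015} = - \frac{1350744}{41893} + \frac{22}{14015} = - \frac{18929755514}{587130395}$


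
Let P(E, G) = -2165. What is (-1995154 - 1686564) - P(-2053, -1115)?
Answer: -3679553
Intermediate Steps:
(-1995154 - 1686564) - P(-2053, -1115) = (-1995154 - 1686564) - 1*(-2165) = -3681718 + 2165 = -3679553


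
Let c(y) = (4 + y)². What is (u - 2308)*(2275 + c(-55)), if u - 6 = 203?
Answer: -10234724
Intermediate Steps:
u = 209 (u = 6 + 203 = 209)
(u - 2308)*(2275 + c(-55)) = (209 - 2308)*(2275 + (4 - 55)²) = -2099*(2275 + (-51)²) = -2099*(2275 + 2601) = -2099*4876 = -10234724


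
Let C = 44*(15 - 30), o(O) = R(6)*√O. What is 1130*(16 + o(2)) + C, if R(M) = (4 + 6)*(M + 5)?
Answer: 17420 + 124300*√2 ≈ 1.9321e+5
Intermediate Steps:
R(M) = 50 + 10*M (R(M) = 10*(5 + M) = 50 + 10*M)
o(O) = 110*√O (o(O) = (50 + 10*6)*√O = (50 + 60)*√O = 110*√O)
C = -660 (C = 44*(-15) = -660)
1130*(16 + o(2)) + C = 1130*(16 + 110*√2) - 660 = (18080 + 124300*√2) - 660 = 17420 + 124300*√2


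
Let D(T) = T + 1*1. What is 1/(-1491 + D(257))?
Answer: -1/1233 ≈ -0.00081103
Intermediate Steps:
D(T) = 1 + T (D(T) = T + 1 = 1 + T)
1/(-1491 + D(257)) = 1/(-1491 + (1 + 257)) = 1/(-1491 + 258) = 1/(-1233) = -1/1233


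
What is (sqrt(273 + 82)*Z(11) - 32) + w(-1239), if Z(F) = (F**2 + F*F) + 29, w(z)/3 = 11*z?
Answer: -40919 + 271*sqrt(355) ≈ -35813.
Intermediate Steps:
w(z) = 33*z (w(z) = 3*(11*z) = 33*z)
Z(F) = 29 + 2*F**2 (Z(F) = (F**2 + F**2) + 29 = 2*F**2 + 29 = 29 + 2*F**2)
(sqrt(273 + 82)*Z(11) - 32) + w(-1239) = (sqrt(273 + 82)*(29 + 2*11**2) - 32) + 33*(-1239) = (sqrt(355)*(29 + 2*121) - 32) - 40887 = (sqrt(355)*(29 + 242) - 32) - 40887 = (sqrt(355)*271 - 32) - 40887 = (271*sqrt(355) - 32) - 40887 = (-32 + 271*sqrt(355)) - 40887 = -40919 + 271*sqrt(355)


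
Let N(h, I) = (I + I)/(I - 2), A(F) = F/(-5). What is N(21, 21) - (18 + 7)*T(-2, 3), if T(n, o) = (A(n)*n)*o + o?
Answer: -243/19 ≈ -12.789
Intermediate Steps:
A(F) = -F/5 (A(F) = F*(-1/5) = -F/5)
N(h, I) = 2*I/(-2 + I) (N(h, I) = (2*I)/(-2 + I) = 2*I/(-2 + I))
T(n, o) = o - o*n**2/5 (T(n, o) = ((-n/5)*n)*o + o = (-n**2/5)*o + o = -o*n**2/5 + o = o - o*n**2/5)
N(21, 21) - (18 + 7)*T(-2, 3) = 2*21/(-2 + 21) - (18 + 7)*(1/5)*3*(5 - 1*(-2)**2) = 2*21/19 - 25*(1/5)*3*(5 - 1*4) = 2*21*(1/19) - 25*(1/5)*3*(5 - 4) = 42/19 - 25*(1/5)*3*1 = 42/19 - 25*3/5 = 42/19 - 1*15 = 42/19 - 15 = -243/19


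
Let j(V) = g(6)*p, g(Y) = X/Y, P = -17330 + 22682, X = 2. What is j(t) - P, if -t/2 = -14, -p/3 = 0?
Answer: -5352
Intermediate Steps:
p = 0 (p = -3*0 = 0)
P = 5352
g(Y) = 2/Y
t = 28 (t = -2*(-14) = 28)
j(V) = 0 (j(V) = (2/6)*0 = (2*(⅙))*0 = (⅓)*0 = 0)
j(t) - P = 0 - 1*5352 = 0 - 5352 = -5352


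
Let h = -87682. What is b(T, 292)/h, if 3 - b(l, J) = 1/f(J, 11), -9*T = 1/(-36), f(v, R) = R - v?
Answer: -422/12319321 ≈ -3.4255e-5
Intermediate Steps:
T = 1/324 (T = -⅑/(-36) = -⅑*(-1/36) = 1/324 ≈ 0.0030864)
b(l, J) = 3 - 1/(11 - J)
b(T, 292)/h = ((-32 + 3*292)/(-11 + 292))/(-87682) = ((-32 + 876)/281)*(-1/87682) = ((1/281)*844)*(-1/87682) = (844/281)*(-1/87682) = -422/12319321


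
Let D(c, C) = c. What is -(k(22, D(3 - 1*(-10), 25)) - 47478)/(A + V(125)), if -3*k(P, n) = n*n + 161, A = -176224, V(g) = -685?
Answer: -47588/176909 ≈ -0.26900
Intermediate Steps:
k(P, n) = -161/3 - n²/3 (k(P, n) = -(n*n + 161)/3 = -(n² + 161)/3 = -(161 + n²)/3 = -161/3 - n²/3)
-(k(22, D(3 - 1*(-10), 25)) - 47478)/(A + V(125)) = -((-161/3 - (3 - 1*(-10))²/3) - 47478)/(-176224 - 685) = -((-161/3 - (3 + 10)²/3) - 47478)/(-176909) = -((-161/3 - ⅓*13²) - 47478)*(-1)/176909 = -((-161/3 - ⅓*169) - 47478)*(-1)/176909 = -((-161/3 - 169/3) - 47478)*(-1)/176909 = -(-110 - 47478)*(-1)/176909 = -(-47588)*(-1)/176909 = -1*47588/176909 = -47588/176909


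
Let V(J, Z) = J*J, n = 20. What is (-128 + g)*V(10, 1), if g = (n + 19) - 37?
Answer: -12600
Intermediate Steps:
V(J, Z) = J²
g = 2 (g = (20 + 19) - 37 = 39 - 37 = 2)
(-128 + g)*V(10, 1) = (-128 + 2)*10² = -126*100 = -12600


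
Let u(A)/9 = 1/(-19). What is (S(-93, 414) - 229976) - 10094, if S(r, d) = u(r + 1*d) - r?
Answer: -4559572/19 ≈ -2.3998e+5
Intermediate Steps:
u(A) = -9/19 (u(A) = 9/(-19) = 9*(-1/19) = -9/19)
S(r, d) = -9/19 - r
(S(-93, 414) - 229976) - 10094 = ((-9/19 - 1*(-93)) - 229976) - 10094 = ((-9/19 + 93) - 229976) - 10094 = (1758/19 - 229976) - 10094 = -4367786/19 - 10094 = -4559572/19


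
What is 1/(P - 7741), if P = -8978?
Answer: -1/16719 ≈ -5.9812e-5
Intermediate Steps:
1/(P - 7741) = 1/(-8978 - 7741) = 1/(-16719) = -1/16719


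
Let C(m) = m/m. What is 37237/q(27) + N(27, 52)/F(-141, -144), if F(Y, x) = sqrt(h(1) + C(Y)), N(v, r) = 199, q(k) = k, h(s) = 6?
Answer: 37237/27 + 199*sqrt(7)/7 ≈ 1454.4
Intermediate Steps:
C(m) = 1
F(Y, x) = sqrt(7) (F(Y, x) = sqrt(6 + 1) = sqrt(7))
37237/q(27) + N(27, 52)/F(-141, -144) = 37237/27 + 199/(sqrt(7)) = 37237*(1/27) + 199*(sqrt(7)/7) = 37237/27 + 199*sqrt(7)/7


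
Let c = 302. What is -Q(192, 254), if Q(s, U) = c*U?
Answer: -76708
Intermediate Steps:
Q(s, U) = 302*U
-Q(192, 254) = -302*254 = -1*76708 = -76708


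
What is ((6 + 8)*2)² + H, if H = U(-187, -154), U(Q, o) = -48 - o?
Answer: 890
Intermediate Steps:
H = 106 (H = -48 - 1*(-154) = -48 + 154 = 106)
((6 + 8)*2)² + H = ((6 + 8)*2)² + 106 = (14*2)² + 106 = 28² + 106 = 784 + 106 = 890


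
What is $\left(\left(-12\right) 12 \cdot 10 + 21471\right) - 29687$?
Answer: $-9656$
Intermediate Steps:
$\left(\left(-12\right) 12 \cdot 10 + 21471\right) - 29687 = \left(\left(-144\right) 10 + 21471\right) - 29687 = \left(-1440 + 21471\right) - 29687 = 20031 - 29687 = -9656$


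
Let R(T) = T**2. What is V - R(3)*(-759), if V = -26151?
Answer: -19320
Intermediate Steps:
V - R(3)*(-759) = -26151 - 3**2*(-759) = -26151 - 9*(-759) = -26151 - 1*(-6831) = -26151 + 6831 = -19320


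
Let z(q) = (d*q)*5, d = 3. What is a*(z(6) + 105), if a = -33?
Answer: -6435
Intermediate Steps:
z(q) = 15*q (z(q) = (3*q)*5 = 15*q)
a*(z(6) + 105) = -33*(15*6 + 105) = -33*(90 + 105) = -33*195 = -6435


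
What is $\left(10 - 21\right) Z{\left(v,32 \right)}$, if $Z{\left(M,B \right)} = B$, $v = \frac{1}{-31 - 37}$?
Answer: $-352$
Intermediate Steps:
$v = - \frac{1}{68}$ ($v = \frac{1}{-68} = - \frac{1}{68} \approx -0.014706$)
$\left(10 - 21\right) Z{\left(v,32 \right)} = \left(10 - 21\right) 32 = \left(-11\right) 32 = -352$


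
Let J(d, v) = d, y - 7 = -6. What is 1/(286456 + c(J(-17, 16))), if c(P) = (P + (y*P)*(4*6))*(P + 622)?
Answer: 1/29331 ≈ 3.4094e-5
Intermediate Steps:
y = 1 (y = 7 - 6 = 1)
c(P) = 25*P*(622 + P) (c(P) = (P + (1*P)*(4*6))*(P + 622) = (P + P*24)*(622 + P) = (P + 24*P)*(622 + P) = (25*P)*(622 + P) = 25*P*(622 + P))
1/(286456 + c(J(-17, 16))) = 1/(286456 + 25*(-17)*(622 - 17)) = 1/(286456 + 25*(-17)*605) = 1/(286456 - 257125) = 1/29331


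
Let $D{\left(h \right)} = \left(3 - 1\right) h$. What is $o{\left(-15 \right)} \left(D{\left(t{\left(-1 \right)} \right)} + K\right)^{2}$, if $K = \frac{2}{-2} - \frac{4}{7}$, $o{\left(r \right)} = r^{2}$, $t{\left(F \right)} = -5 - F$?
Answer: $\frac{1010025}{49} \approx 20613.0$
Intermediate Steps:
$K = - \frac{11}{7}$ ($K = 2 \left(- \frac{1}{2}\right) - \frac{4}{7} = -1 - \frac{4}{7} = - \frac{11}{7} \approx -1.5714$)
$D{\left(h \right)} = 2 h$
$o{\left(-15 \right)} \left(D{\left(t{\left(-1 \right)} \right)} + K\right)^{2} = \left(-15\right)^{2} \left(2 \left(-5 - -1\right) - \frac{11}{7}\right)^{2} = 225 \left(2 \left(-5 + 1\right) - \frac{11}{7}\right)^{2} = 225 \left(2 \left(-4\right) - \frac{11}{7}\right)^{2} = 225 \left(-8 - \frac{11}{7}\right)^{2} = 225 \left(- \frac{67}{7}\right)^{2} = 225 \cdot \frac{4489}{49} = \frac{1010025}{49}$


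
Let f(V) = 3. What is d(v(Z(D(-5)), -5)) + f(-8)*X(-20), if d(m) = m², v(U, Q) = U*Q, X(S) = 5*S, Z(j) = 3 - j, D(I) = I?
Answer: 1300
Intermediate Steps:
v(U, Q) = Q*U
d(v(Z(D(-5)), -5)) + f(-8)*X(-20) = (-5*(3 - 1*(-5)))² + 3*(5*(-20)) = (-5*(3 + 5))² + 3*(-100) = (-5*8)² - 300 = (-40)² - 300 = 1600 - 300 = 1300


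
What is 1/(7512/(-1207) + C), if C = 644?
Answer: 1207/769796 ≈ 0.0015679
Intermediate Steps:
1/(7512/(-1207) + C) = 1/(7512/(-1207) + 644) = 1/(7512*(-1/1207) + 644) = 1/(-7512/1207 + 644) = 1/(769796/1207) = 1207/769796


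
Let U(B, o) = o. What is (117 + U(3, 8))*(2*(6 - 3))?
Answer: 750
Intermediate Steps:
(117 + U(3, 8))*(2*(6 - 3)) = (117 + 8)*(2*(6 - 3)) = 125*(2*3) = 125*6 = 750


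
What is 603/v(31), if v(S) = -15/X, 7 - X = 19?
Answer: 2412/5 ≈ 482.40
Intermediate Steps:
X = -12 (X = 7 - 1*19 = 7 - 19 = -12)
v(S) = 5/4 (v(S) = -15/(-12) = -15*(-1/12) = 5/4)
603/v(31) = 603/(5/4) = 603*(⅘) = 2412/5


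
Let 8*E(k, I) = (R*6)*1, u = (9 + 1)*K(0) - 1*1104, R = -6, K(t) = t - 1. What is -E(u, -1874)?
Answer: 9/2 ≈ 4.5000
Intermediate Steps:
K(t) = -1 + t
u = -1114 (u = (9 + 1)*(-1 + 0) - 1*1104 = 10*(-1) - 1104 = -10 - 1104 = -1114)
E(k, I) = -9/2 (E(k, I) = (-6*6*1)/8 = (-36*1)/8 = (⅛)*(-36) = -9/2)
-E(u, -1874) = -1*(-9/2) = 9/2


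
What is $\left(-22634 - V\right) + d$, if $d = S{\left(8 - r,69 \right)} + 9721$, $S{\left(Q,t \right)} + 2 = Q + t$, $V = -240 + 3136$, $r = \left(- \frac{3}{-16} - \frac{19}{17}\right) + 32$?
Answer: $- \frac{4288099}{272} \approx -15765.0$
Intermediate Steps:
$r = \frac{8451}{272}$ ($r = \left(\left(-3\right) \left(- \frac{1}{16}\right) - \frac{19}{17}\right) + 32 = \left(\frac{3}{16} - \frac{19}{17}\right) + 32 = - \frac{253}{272} + 32 = \frac{8451}{272} \approx 31.07$)
$V = 2896$
$S{\left(Q,t \right)} = -2 + Q + t$ ($S{\left(Q,t \right)} = -2 + \left(Q + t\right) = -2 + Q + t$)
$d = \frac{2656061}{272}$ ($d = \left(-2 + \left(8 - \frac{8451}{272}\right) + 69\right) + 9721 = \left(-2 - \frac{6275}{272} + 69\right) + 9721 = \frac{11949}{272} + 9721 = \frac{2656061}{272} \approx 9764.9$)
$\left(-22634 - V\right) + d = \left(-22634 - 2896\right) + \frac{2656061}{272} = -25530 + \frac{2656061}{272} = - \frac{4288099}{272}$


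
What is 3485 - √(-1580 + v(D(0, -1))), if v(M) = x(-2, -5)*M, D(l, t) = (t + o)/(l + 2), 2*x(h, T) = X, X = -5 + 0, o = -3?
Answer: 3485 - 15*I*√7 ≈ 3485.0 - 39.686*I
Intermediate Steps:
X = -5
x(h, T) = -5/2 (x(h, T) = (½)*(-5) = -5/2)
D(l, t) = (-3 + t)/(2 + l) (D(l, t) = (t - 3)/(l + 2) = (-3 + t)/(2 + l))
v(M) = -5*M/2
3485 - √(-1580 + v(D(0, -1))) = 3485 - √(-1580 - 5*(-3 - 1)/(2*(2 + 0))) = 3485 - √(-1580 - 5*(-4)/(2*2)) = 3485 - √(-1580 - 5*(-4)/4) = 3485 - √(-1580 - 5/2*(-2)) = 3485 - √(-1580 + 5) = 3485 - √(-1575) = 3485 - 15*I*√7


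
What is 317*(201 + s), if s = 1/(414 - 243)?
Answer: 10895924/171 ≈ 63719.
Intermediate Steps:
s = 1/171 ≈ 0.0058480
317*(201 + s) = 317*(201 + 1/171) = 317*(34372/171) = 10895924/171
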